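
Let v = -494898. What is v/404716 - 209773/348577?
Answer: -128704274807/70537344566 ≈ -1.8246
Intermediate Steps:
v/404716 - 209773/348577 = -494898/404716 - 209773/348577 = -494898*1/404716 - 209773*1/348577 = -247449/202358 - 209773/348577 = -128704274807/70537344566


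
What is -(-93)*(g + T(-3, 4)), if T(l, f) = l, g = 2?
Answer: -93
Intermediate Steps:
-(-93)*(g + T(-3, 4)) = -(-93)*(2 - 3) = -(-93)*(-1) = -31*3 = -93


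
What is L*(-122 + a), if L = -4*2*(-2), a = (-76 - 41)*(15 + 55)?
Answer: -132992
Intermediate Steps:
a = -8190 (a = -117*70 = -8190)
L = 16 (L = -8*(-2) = 16)
L*(-122 + a) = 16*(-122 - 8190) = 16*(-8312) = -132992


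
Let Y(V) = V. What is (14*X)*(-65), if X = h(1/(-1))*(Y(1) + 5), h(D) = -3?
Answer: 16380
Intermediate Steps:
X = -18 (X = -3*(1 + 5) = -3*6 = -18)
(14*X)*(-65) = (14*(-18))*(-65) = -252*(-65) = 16380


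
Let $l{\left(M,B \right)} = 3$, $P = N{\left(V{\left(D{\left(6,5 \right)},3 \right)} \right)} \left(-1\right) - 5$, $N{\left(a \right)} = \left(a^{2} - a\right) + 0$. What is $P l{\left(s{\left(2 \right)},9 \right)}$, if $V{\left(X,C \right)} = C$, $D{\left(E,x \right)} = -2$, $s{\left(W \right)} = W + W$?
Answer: $-33$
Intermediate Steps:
$s{\left(W \right)} = 2 W$
$N{\left(a \right)} = a^{2} - a$
$P = -11$ ($P = 3 \left(-1 + 3\right) \left(-1\right) - 5 = 3 \cdot 2 \left(-1\right) - 5 = 6 \left(-1\right) - 5 = -6 - 5 = -11$)
$P l{\left(s{\left(2 \right)},9 \right)} = \left(-11\right) 3 = -33$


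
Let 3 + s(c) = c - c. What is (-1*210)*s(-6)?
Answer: 630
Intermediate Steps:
s(c) = -3 (s(c) = -3 + (c - c) = -3 + 0 = -3)
(-1*210)*s(-6) = -1*210*(-3) = -210*(-3) = 630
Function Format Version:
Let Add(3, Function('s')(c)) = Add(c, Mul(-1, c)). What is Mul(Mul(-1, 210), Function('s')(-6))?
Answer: 630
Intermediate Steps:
Function('s')(c) = -3 (Function('s')(c) = Add(-3, Add(c, Mul(-1, c))) = Add(-3, 0) = -3)
Mul(Mul(-1, 210), Function('s')(-6)) = Mul(Mul(-1, 210), -3) = Mul(-210, -3) = 630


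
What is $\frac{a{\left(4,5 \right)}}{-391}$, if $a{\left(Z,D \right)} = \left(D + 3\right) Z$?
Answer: $- \frac{32}{391} \approx -0.081841$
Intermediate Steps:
$a{\left(Z,D \right)} = Z \left(3 + D\right)$ ($a{\left(Z,D \right)} = \left(3 + D\right) Z = Z \left(3 + D\right)$)
$\frac{a{\left(4,5 \right)}}{-391} = \frac{4 \left(3 + 5\right)}{-391} = 4 \cdot 8 \left(- \frac{1}{391}\right) = 32 \left(- \frac{1}{391}\right) = - \frac{32}{391}$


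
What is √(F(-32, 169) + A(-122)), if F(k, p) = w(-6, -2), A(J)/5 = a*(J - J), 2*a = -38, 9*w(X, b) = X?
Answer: I*√6/3 ≈ 0.8165*I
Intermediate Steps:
w(X, b) = X/9
a = -19 (a = (½)*(-38) = -19)
A(J) = 0 (A(J) = 5*(-19*(J - J)) = 5*(-19*0) = 5*0 = 0)
F(k, p) = -⅔ (F(k, p) = (⅑)*(-6) = -⅔)
√(F(-32, 169) + A(-122)) = √(-⅔ + 0) = √(-⅔) = I*√6/3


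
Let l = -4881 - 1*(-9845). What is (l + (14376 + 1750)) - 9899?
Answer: 11191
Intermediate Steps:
l = 4964 (l = -4881 + 9845 = 4964)
(l + (14376 + 1750)) - 9899 = (4964 + (14376 + 1750)) - 9899 = (4964 + 16126) - 9899 = 21090 - 9899 = 11191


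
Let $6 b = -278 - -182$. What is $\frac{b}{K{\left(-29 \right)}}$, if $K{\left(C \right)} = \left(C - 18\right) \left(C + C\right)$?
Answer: $- \frac{8}{1363} \approx -0.0058694$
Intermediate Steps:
$K{\left(C \right)} = 2 C \left(-18 + C\right)$ ($K{\left(C \right)} = \left(-18 + C\right) 2 C = 2 C \left(-18 + C\right)$)
$b = -16$ ($b = \frac{-278 - -182}{6} = \frac{-278 + 182}{6} = \frac{1}{6} \left(-96\right) = -16$)
$\frac{b}{K{\left(-29 \right)}} = - \frac{16}{2 \left(-29\right) \left(-18 - 29\right)} = - \frac{16}{2 \left(-29\right) \left(-47\right)} = - \frac{16}{2726} = \left(-16\right) \frac{1}{2726} = - \frac{8}{1363}$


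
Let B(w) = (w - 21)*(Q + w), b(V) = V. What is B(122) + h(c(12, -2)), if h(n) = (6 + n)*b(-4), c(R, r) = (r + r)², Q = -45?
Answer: 7689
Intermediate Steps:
c(R, r) = 4*r² (c(R, r) = (2*r)² = 4*r²)
B(w) = (-45 + w)*(-21 + w) (B(w) = (w - 21)*(-45 + w) = (-21 + w)*(-45 + w) = (-45 + w)*(-21 + w))
h(n) = -24 - 4*n (h(n) = (6 + n)*(-4) = -24 - 4*n)
B(122) + h(c(12, -2)) = (945 + 122² - 66*122) + (-24 - 16*(-2)²) = (945 + 14884 - 8052) + (-24 - 16*4) = 7777 + (-24 - 4*16) = 7777 + (-24 - 64) = 7777 - 88 = 7689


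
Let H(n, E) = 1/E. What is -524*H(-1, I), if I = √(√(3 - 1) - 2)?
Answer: 524*I/√(2 - √2) ≈ 684.64*I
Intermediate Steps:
I = √(-2 + √2) (I = √(√2 - 2) = √(-2 + √2) ≈ 0.76537*I)
-524*H(-1, I) = -524/√(-2 + √2)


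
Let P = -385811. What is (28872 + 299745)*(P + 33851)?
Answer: -115660039320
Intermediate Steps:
(28872 + 299745)*(P + 33851) = (28872 + 299745)*(-385811 + 33851) = 328617*(-351960) = -115660039320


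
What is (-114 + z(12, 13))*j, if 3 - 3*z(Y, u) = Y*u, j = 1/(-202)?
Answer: 165/202 ≈ 0.81683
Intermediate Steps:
j = -1/202 ≈ -0.0049505
z(Y, u) = 1 - Y*u/3
(-114 + z(12, 13))*j = (-114 + (1 - 1/3*12*13))*(-1/202) = (-114 + (1 - 52))*(-1/202) = (-114 - 51)*(-1/202) = -165*(-1/202) = 165/202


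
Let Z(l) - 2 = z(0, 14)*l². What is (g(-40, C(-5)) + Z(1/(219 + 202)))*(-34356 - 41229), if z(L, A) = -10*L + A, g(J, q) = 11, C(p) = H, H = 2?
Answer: -174158950995/177241 ≈ -9.8261e+5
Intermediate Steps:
C(p) = 2
z(L, A) = A - 10*L
Z(l) = 2 + 14*l² (Z(l) = 2 + (14 - 10*0)*l² = 2 + (14 + 0)*l² = 2 + 14*l²)
(g(-40, C(-5)) + Z(1/(219 + 202)))*(-34356 - 41229) = (11 + (2 + 14*(1/(219 + 202))²))*(-34356 - 41229) = (11 + (2 + 14*(1/421)²))*(-75585) = (11 + (2 + 14*(1/177241)))*(-75585) = (11 + (2 + 14/177241))*(-75585) = (11 + 354496/177241)*(-75585) = (2304147/177241)*(-75585) = -174158950995/177241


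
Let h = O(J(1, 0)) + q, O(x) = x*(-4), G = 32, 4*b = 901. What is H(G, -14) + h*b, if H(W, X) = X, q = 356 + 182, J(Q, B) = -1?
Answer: 244143/2 ≈ 1.2207e+5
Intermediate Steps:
b = 901/4 (b = (¼)*901 = 901/4 ≈ 225.25)
O(x) = -4*x
q = 538
h = 542 (h = -4*(-1) + 538 = 4 + 538 = 542)
H(G, -14) + h*b = -14 + 542*(901/4) = -14 + 244171/2 = 244143/2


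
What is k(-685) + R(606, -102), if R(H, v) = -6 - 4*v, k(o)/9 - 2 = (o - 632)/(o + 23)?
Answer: 289893/662 ≈ 437.90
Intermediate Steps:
k(o) = 18 + 9*(-632 + o)/(23 + o) (k(o) = 18 + 9*((o - 632)/(o + 23)) = 18 + 9*((-632 + o)/(23 + o)) = 18 + 9*(-632 + o)/(23 + o))
k(-685) + R(606, -102) = 9*(-586 + 3*(-685))/(23 - 685) + (-6 - 4*(-102)) = 9*(-586 - 2055)/(-662) + (-6 + 408) = 9*(-1/662)*(-2641) + 402 = 23769/662 + 402 = 289893/662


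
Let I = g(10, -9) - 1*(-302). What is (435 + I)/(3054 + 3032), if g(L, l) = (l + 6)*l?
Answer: 382/3043 ≈ 0.12553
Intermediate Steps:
g(L, l) = l*(6 + l) (g(L, l) = (6 + l)*l = l*(6 + l))
I = 329 (I = -9*(6 - 9) - 1*(-302) = -9*(-3) + 302 = 27 + 302 = 329)
(435 + I)/(3054 + 3032) = (435 + 329)/(3054 + 3032) = 764/6086 = 764*(1/6086) = 382/3043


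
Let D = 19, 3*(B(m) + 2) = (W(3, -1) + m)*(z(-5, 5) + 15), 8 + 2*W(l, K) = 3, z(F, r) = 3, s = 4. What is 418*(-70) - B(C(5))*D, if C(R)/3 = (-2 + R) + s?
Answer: -31331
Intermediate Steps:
W(l, K) = -5/2 (W(l, K) = -4 + (½)*3 = -4 + 3/2 = -5/2)
C(R) = 6 + 3*R (C(R) = 3*((-2 + R) + 4) = 3*(2 + R) = 6 + 3*R)
B(m) = -17 + 6*m (B(m) = -2 + ((-5/2 + m)*(3 + 15))/3 = -2 + ((-5/2 + m)*18)/3 = -2 + (-45 + 18*m)/3 = -2 + (-15 + 6*m) = -17 + 6*m)
418*(-70) - B(C(5))*D = 418*(-70) - (-17 + 6*(6 + 3*5))*19 = -29260 - (-17 + 6*(6 + 15))*19 = -29260 - (-17 + 6*21)*19 = -29260 - (-17 + 126)*19 = -29260 - 109*19 = -29260 - 1*2071 = -29260 - 2071 = -31331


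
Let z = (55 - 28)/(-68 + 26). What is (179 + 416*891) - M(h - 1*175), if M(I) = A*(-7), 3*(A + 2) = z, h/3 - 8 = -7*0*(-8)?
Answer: 741639/2 ≈ 3.7082e+5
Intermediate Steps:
h = 24 (h = 24 + 3*(-7*0*(-8)) = 24 + 3*(0*(-8)) = 24 + 3*0 = 24 + 0 = 24)
z = -9/14 (z = 27/(-42) = 27*(-1/42) = -9/14 ≈ -0.64286)
A = -31/14 (A = -2 + (1/3)*(-9/14) = -2 - 3/14 = -31/14 ≈ -2.2143)
M(I) = 31/2 (M(I) = -31/14*(-7) = 31/2)
(179 + 416*891) - M(h - 1*175) = (179 + 416*891) - 1*31/2 = (179 + 370656) - 31/2 = 370835 - 31/2 = 741639/2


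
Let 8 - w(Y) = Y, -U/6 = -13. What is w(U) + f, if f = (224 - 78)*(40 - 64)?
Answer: -3574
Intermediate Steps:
U = 78 (U = -6*(-13) = 78)
w(Y) = 8 - Y
f = -3504 (f = 146*(-24) = -3504)
w(U) + f = (8 - 1*78) - 3504 = (8 - 78) - 3504 = -70 - 3504 = -3574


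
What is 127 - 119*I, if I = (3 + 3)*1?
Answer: -587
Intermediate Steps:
I = 6 (I = 6*1 = 6)
127 - 119*I = 127 - 119*6 = 127 - 714 = -587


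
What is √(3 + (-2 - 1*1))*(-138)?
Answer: 0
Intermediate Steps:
√(3 + (-2 - 1*1))*(-138) = √(3 + (-2 - 1))*(-138) = √(3 - 3)*(-138) = √0*(-138) = 0*(-138) = 0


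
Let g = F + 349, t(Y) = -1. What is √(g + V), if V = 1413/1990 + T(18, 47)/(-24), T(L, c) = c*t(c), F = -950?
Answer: I*√85300309230/11940 ≈ 24.461*I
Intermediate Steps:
T(L, c) = -c (T(L, c) = c*(-1) = -c)
g = -601 (g = -950 + 349 = -601)
V = 63721/23880 (V = 1413/1990 - 1*47/(-24) = 1413*(1/1990) - 47*(-1/24) = 1413/1990 + 47/24 = 63721/23880 ≈ 2.6684)
√(g + V) = √(-601 + 63721/23880) = √(-14288159/23880) = I*√85300309230/11940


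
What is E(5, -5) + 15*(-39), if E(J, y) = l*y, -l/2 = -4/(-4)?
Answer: -575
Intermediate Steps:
l = -2 (l = -(-8)/(-4) = -(-8)*(-1)/4 = -2*1 = -2)
E(J, y) = -2*y
E(5, -5) + 15*(-39) = -2*(-5) + 15*(-39) = 10 - 585 = -575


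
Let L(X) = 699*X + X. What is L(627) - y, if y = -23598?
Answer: 462498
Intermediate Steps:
L(X) = 700*X
L(627) - y = 700*627 - 1*(-23598) = 438900 + 23598 = 462498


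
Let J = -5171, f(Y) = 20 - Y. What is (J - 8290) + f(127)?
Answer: -13568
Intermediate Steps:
(J - 8290) + f(127) = (-5171 - 8290) + (20 - 1*127) = -13461 + (20 - 127) = -13461 - 107 = -13568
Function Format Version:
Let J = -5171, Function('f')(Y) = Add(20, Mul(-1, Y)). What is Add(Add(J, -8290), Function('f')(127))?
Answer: -13568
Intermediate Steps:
Add(Add(J, -8290), Function('f')(127)) = Add(Add(-5171, -8290), Add(20, Mul(-1, 127))) = Add(-13461, Add(20, -127)) = Add(-13461, -107) = -13568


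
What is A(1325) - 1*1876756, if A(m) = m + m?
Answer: -1874106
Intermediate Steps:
A(m) = 2*m
A(1325) - 1*1876756 = 2*1325 - 1*1876756 = 2650 - 1876756 = -1874106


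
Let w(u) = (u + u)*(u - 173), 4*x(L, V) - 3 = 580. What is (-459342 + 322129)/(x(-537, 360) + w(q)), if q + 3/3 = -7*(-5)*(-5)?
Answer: -548852/491975 ≈ -1.1156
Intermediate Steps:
x(L, V) = 583/4 (x(L, V) = ¾ + (¼)*580 = ¾ + 145 = 583/4)
q = -176 (q = -1 - 7*(-5)*(-5) = -1 + 35*(-5) = -1 - 175 = -176)
w(u) = 2*u*(-173 + u) (w(u) = (2*u)*(-173 + u) = 2*u*(-173 + u))
(-459342 + 322129)/(x(-537, 360) + w(q)) = (-459342 + 322129)/(583/4 + 2*(-176)*(-173 - 176)) = -137213/(583/4 + 2*(-176)*(-349)) = -137213/(583/4 + 122848) = -137213/491975/4 = -137213*4/491975 = -548852/491975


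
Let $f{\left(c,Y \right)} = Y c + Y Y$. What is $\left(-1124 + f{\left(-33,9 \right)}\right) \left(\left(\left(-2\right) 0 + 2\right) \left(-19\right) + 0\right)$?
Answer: $50920$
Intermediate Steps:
$f{\left(c,Y \right)} = Y^{2} + Y c$ ($f{\left(c,Y \right)} = Y c + Y^{2} = Y^{2} + Y c$)
$\left(-1124 + f{\left(-33,9 \right)}\right) \left(\left(\left(-2\right) 0 + 2\right) \left(-19\right) + 0\right) = \left(-1124 + 9 \left(9 - 33\right)\right) \left(\left(\left(-2\right) 0 + 2\right) \left(-19\right) + 0\right) = \left(-1124 + 9 \left(-24\right)\right) \left(\left(0 + 2\right) \left(-19\right) + 0\right) = \left(-1124 - 216\right) \left(2 \left(-19\right) + 0\right) = - 1340 \left(-38 + 0\right) = \left(-1340\right) \left(-38\right) = 50920$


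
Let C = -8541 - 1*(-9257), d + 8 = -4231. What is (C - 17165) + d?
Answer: -20688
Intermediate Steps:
d = -4239 (d = -8 - 4231 = -4239)
C = 716 (C = -8541 + 9257 = 716)
(C - 17165) + d = (716 - 17165) - 4239 = -16449 - 4239 = -20688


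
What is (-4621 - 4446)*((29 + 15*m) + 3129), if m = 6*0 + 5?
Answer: -29313611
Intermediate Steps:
m = 5 (m = 0 + 5 = 5)
(-4621 - 4446)*((29 + 15*m) + 3129) = (-4621 - 4446)*((29 + 15*5) + 3129) = -9067*((29 + 75) + 3129) = -9067*(104 + 3129) = -9067*3233 = -29313611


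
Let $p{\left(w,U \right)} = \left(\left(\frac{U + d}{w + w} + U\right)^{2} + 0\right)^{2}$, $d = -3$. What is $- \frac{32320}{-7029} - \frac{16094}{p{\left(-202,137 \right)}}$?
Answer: $\frac{18773439869387757102304}{4082915617145143185429} \approx 4.598$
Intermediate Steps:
$p{\left(w,U \right)} = \left(U + \frac{-3 + U}{2 w}\right)^{4}$ ($p{\left(w,U \right)} = \left(\left(\frac{U - 3}{w + w} + U\right)^{2} + 0\right)^{2} = \left(\left(\frac{-3 + U}{2 w} + U\right)^{2} + 0\right)^{2} = \left(\left(U + \frac{-3 + U}{2 w}\right)^{2} + 0\right)^{2} = \left(\left(U + \frac{-3 + U}{2 w}\right)^{2}\right)^{2} = \left(U + \frac{-3 + U}{2 w}\right)^{4}$)
$- \frac{32320}{-7029} - \frac{16094}{p{\left(-202,137 \right)}} = - \frac{32320}{-7029} - \frac{16094}{\frac{1}{16} \cdot \frac{1}{1664966416} \left(-3 + 137 + 2 \cdot 137 \left(-202\right)\right)^{4}} = \left(-32320\right) \left(- \frac{1}{7029}\right) - \frac{16094}{\frac{1}{16} \cdot \frac{1}{1664966416} \left(-3 + 137 - 55348\right)^{4}} = \frac{32320}{7029} - \frac{16094}{\frac{1}{16} \cdot \frac{1}{1664966416} \left(-55214\right)^{4}} = \frac{32320}{7029} - \frac{16094}{\frac{1}{16} \cdot \frac{1}{1664966416} \cdot 9293875355572953616} = \frac{32320}{7029} - \frac{16094}{\frac{580867209723309601}{1664966416}} = \frac{32320}{7029} - \frac{26795969499104}{580867209723309601} = \frac{18773439869387757102304}{4082915617145143185429}$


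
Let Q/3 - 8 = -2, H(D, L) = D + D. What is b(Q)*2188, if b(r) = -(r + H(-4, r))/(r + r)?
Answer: -5470/9 ≈ -607.78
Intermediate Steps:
H(D, L) = 2*D
Q = 18 (Q = 24 + 3*(-2) = 24 - 6 = 18)
b(r) = -(-8 + r)/(2*r) (b(r) = -(r + 2*(-4))/(r + r) = -(r - 8)/(2*r) = -(-8 + r)*1/(2*r) = -(-8 + r)/(2*r))
b(Q)*2188 = ((½)*(8 - 1*18)/18)*2188 = ((½)*(1/18)*(8 - 18))*2188 = ((½)*(1/18)*(-10))*2188 = -5/18*2188 = -5470/9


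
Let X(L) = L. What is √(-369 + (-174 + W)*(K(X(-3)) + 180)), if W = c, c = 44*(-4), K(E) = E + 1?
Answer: I*√62669 ≈ 250.34*I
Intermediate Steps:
K(E) = 1 + E
c = -176
W = -176
√(-369 + (-174 + W)*(K(X(-3)) + 180)) = √(-369 + (-174 - 176)*((1 - 3) + 180)) = √(-369 - 350*(-2 + 180)) = √(-369 - 350*178) = √(-369 - 62300) = √(-62669) = I*√62669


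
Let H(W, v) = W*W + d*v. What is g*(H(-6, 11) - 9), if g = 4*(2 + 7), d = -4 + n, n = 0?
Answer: -612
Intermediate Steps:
d = -4 (d = -4 + 0 = -4)
H(W, v) = W² - 4*v (H(W, v) = W*W - 4*v = W² - 4*v)
g = 36 (g = 4*9 = 36)
g*(H(-6, 11) - 9) = 36*(((-6)² - 4*11) - 9) = 36*((36 - 44) - 9) = 36*(-8 - 9) = 36*(-17) = -612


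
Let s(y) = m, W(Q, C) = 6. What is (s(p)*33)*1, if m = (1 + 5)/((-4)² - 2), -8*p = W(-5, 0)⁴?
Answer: 99/7 ≈ 14.143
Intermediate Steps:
p = -162 (p = -⅛*6⁴ = -⅛*1296 = -162)
m = 3/7 (m = 6/(16 - 2) = 6/14 = 6*(1/14) = 3/7 ≈ 0.42857)
s(y) = 3/7
(s(p)*33)*1 = ((3/7)*33)*1 = (99/7)*1 = 99/7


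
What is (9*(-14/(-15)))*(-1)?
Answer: -42/5 ≈ -8.4000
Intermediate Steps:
(9*(-14/(-15)))*(-1) = (9*(-14*(-1/15)))*(-1) = (9*(14/15))*(-1) = (42/5)*(-1) = -42/5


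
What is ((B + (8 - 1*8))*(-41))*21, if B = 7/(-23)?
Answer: 6027/23 ≈ 262.04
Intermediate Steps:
B = -7/23 (B = 7*(-1/23) = -7/23 ≈ -0.30435)
((B + (8 - 1*8))*(-41))*21 = ((-7/23 + (8 - 1*8))*(-41))*21 = ((-7/23 + (8 - 8))*(-41))*21 = ((-7/23 + 0)*(-41))*21 = -7/23*(-41)*21 = (287/23)*21 = 6027/23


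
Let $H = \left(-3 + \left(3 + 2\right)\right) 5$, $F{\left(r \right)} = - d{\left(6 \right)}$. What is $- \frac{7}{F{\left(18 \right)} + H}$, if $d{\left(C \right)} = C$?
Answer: $- \frac{7}{4} \approx -1.75$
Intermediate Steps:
$F{\left(r \right)} = -6$ ($F{\left(r \right)} = \left(-1\right) 6 = -6$)
$H = 10$ ($H = \left(-3 + 5\right) 5 = 2 \cdot 5 = 10$)
$- \frac{7}{F{\left(18 \right)} + H} = - \frac{7}{-6 + 10} = - \frac{7}{4}$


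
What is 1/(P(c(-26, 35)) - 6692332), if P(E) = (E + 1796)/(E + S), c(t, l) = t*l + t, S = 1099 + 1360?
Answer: -1523/10192420776 ≈ -1.4942e-7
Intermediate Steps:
S = 2459
c(t, l) = t + l*t (c(t, l) = l*t + t = t + l*t)
P(E) = (1796 + E)/(2459 + E) (P(E) = (E + 1796)/(E + 2459) = (1796 + E)/(2459 + E))
1/(P(c(-26, 35)) - 6692332) = 1/((1796 - 26*(1 + 35))/(2459 - 26*(1 + 35)) - 6692332) = 1/((1796 - 26*36)/(2459 - 26*36) - 6692332) = 1/((1796 - 936)/(2459 - 936) - 6692332) = 1/(860/1523 - 6692332) = 1/(-10192420776/1523) = -1523/10192420776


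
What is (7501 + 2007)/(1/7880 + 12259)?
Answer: 74923040/96600921 ≈ 0.77559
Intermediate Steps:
(7501 + 2007)/(1/7880 + 12259) = 9508/(1/7880 + 12259) = 9508/(96600921/7880) = 9508*(7880/96600921) = 74923040/96600921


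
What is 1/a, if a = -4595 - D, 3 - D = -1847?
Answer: -1/6445 ≈ -0.00015516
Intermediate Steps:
D = 1850 (D = 3 - 1*(-1847) = 3 + 1847 = 1850)
a = -6445 (a = -4595 - 1*1850 = -4595 - 1850 = -6445)
1/a = 1/(-6445) = -1/6445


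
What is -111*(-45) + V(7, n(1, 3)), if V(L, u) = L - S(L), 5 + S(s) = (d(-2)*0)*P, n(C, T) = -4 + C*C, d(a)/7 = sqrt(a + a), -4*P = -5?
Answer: 5007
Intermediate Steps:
P = 5/4 (P = -1/4*(-5) = 5/4 ≈ 1.2500)
d(a) = 7*sqrt(2)*sqrt(a) (d(a) = 7*sqrt(a + a) = 7*sqrt(2*a) = 7*(sqrt(2)*sqrt(a)) = 7*sqrt(2)*sqrt(a))
n(C, T) = -4 + C**2
S(s) = -5 (S(s) = -5 + ((7*sqrt(2)*sqrt(-2))*0)*(5/4) = -5 + ((7*sqrt(2)*(I*sqrt(2)))*0)*(5/4) = -5 + ((14*I)*0)*(5/4) = -5 + 0*(5/4) = -5 + 0 = -5)
V(L, u) = 5 + L (V(L, u) = L - 1*(-5) = L + 5 = 5 + L)
-111*(-45) + V(7, n(1, 3)) = -111*(-45) + (5 + 7) = 4995 + 12 = 5007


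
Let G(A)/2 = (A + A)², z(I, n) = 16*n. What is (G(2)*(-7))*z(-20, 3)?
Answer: -10752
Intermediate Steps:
G(A) = 8*A² (G(A) = 2*(A + A)² = 2*(2*A)² = 2*(4*A²) = 8*A²)
(G(2)*(-7))*z(-20, 3) = ((8*2²)*(-7))*(16*3) = ((8*4)*(-7))*48 = (32*(-7))*48 = -224*48 = -10752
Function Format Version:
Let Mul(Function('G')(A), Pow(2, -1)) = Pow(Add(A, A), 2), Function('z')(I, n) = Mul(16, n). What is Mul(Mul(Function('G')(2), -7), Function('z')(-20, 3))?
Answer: -10752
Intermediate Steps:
Function('G')(A) = Mul(8, Pow(A, 2)) (Function('G')(A) = Mul(2, Pow(Add(A, A), 2)) = Mul(2, Pow(Mul(2, A), 2)) = Mul(2, Mul(4, Pow(A, 2))) = Mul(8, Pow(A, 2)))
Mul(Mul(Function('G')(2), -7), Function('z')(-20, 3)) = Mul(Mul(Mul(8, Pow(2, 2)), -7), Mul(16, 3)) = Mul(Mul(Mul(8, 4), -7), 48) = Mul(Mul(32, -7), 48) = Mul(-224, 48) = -10752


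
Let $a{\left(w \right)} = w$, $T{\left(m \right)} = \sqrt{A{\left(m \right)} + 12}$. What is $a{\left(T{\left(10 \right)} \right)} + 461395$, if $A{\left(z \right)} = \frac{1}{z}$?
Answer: $461395 + \frac{11 \sqrt{10}}{10} \approx 4.614 \cdot 10^{5}$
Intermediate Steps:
$T{\left(m \right)} = \sqrt{12 + \frac{1}{m}}$ ($T{\left(m \right)} = \sqrt{\frac{1}{m} + 12} = \sqrt{12 + \frac{1}{m}}$)
$a{\left(T{\left(10 \right)} \right)} + 461395 = \sqrt{12 + \frac{1}{10}} + 461395 = \sqrt{\frac{121}{10}} + 461395 = \frac{11 \sqrt{10}}{10} + 461395 = 461395 + \frac{11 \sqrt{10}}{10}$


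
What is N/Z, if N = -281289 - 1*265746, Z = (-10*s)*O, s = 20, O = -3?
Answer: -36469/40 ≈ -911.72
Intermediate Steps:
Z = 600 (Z = -10*20*(-3) = -200*(-3) = 600)
N = -547035 (N = -281289 - 265746 = -547035)
N/Z = -547035/600 = -547035*1/600 = -36469/40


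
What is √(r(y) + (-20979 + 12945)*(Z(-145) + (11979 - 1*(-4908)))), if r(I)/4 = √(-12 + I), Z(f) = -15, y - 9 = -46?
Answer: 2*√(-33887412 + 7*I) ≈ 0.0012025 + 11643.0*I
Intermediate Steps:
y = -37 (y = 9 - 46 = -37)
r(I) = 4*√(-12 + I)
√(r(y) + (-20979 + 12945)*(Z(-145) + (11979 - 1*(-4908)))) = √(4*√(-12 - 37) + (-20979 + 12945)*(-15 + (11979 - 1*(-4908)))) = √(4*√(-49) - 8034*(-15 + (11979 + 4908))) = √(4*(7*I) - 8034*(-15 + 16887)) = √(28*I - 8034*16872) = √(28*I - 135549648) = √(-135549648 + 28*I)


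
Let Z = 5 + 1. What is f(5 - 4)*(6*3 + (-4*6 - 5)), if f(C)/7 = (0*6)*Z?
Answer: 0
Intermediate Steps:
Z = 6
f(C) = 0 (f(C) = 7*((0*6)*6) = 7*(0*6) = 7*0 = 0)
f(5 - 4)*(6*3 + (-4*6 - 5)) = 0*(6*3 + (-4*6 - 5)) = 0*(18 + (-24 - 5)) = 0*(18 - 29) = 0*(-11) = 0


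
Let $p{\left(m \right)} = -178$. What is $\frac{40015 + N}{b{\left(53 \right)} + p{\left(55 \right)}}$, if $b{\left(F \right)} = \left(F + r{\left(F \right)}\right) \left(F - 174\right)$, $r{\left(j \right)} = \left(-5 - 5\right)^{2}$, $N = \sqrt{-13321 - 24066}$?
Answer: $- \frac{40015}{18691} - \frac{7 i \sqrt{763}}{18691} \approx -2.1409 - 0.010345 i$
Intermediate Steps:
$N = 7 i \sqrt{763}$ ($N = \sqrt{-37387} = 7 i \sqrt{763} \approx 193.36 i$)
$r{\left(j \right)} = 100$ ($r{\left(j \right)} = \left(-10\right)^{2} = 100$)
$b{\left(F \right)} = \left(-174 + F\right) \left(100 + F\right)$ ($b{\left(F \right)} = \left(F + 100\right) \left(F - 174\right) = \left(100 + F\right) \left(-174 + F\right) = \left(-174 + F\right) \left(100 + F\right)$)
$\frac{40015 + N}{b{\left(53 \right)} + p{\left(55 \right)}} = \frac{40015 + 7 i \sqrt{763}}{\left(-17400 + 53^{2} - 3922\right) - 178} = \frac{40015 + 7 i \sqrt{763}}{\left(-17400 + 2809 - 3922\right) - 178} = \frac{40015 + 7 i \sqrt{763}}{-18513 - 178} = \frac{40015 + 7 i \sqrt{763}}{-18691} = \left(40015 + 7 i \sqrt{763}\right) \left(- \frac{1}{18691}\right) = - \frac{40015}{18691} - \frac{7 i \sqrt{763}}{18691}$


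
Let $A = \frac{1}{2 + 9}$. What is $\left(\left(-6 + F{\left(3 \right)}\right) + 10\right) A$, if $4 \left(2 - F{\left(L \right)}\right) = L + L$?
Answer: $\frac{9}{22} \approx 0.40909$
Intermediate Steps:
$F{\left(L \right)} = 2 - \frac{L}{2}$ ($F{\left(L \right)} = 2 - \frac{L + L}{4} = 2 - \frac{2 L}{4} = 2 - \frac{L}{2}$)
$A = \frac{1}{11} \approx 0.090909$
$\left(\left(-6 + F{\left(3 \right)}\right) + 10\right) A = \left(\left(-6 + \left(2 - \frac{3}{2}\right)\right) + 10\right) \frac{1}{11} = \left(\left(-6 + \frac{1}{2}\right) + 10\right) \frac{1}{11} = \left(- \frac{11}{2} + 10\right) \frac{1}{11} = \frac{9}{2} \cdot \frac{1}{11} = \frac{9}{22}$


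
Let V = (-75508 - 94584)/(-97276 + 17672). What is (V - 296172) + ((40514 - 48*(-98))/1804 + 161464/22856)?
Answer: -15187469743662207/51285155614 ≈ -2.9614e+5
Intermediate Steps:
V = 42523/19901 (V = -170092/(-79604) = -170092*(-1/79604) = 42523/19901 ≈ 2.1367)
(V - 296172) + ((40514 - 48*(-98))/1804 + 161464/22856) = (42523/19901 - 296172) + ((40514 - 48*(-98))/1804 + 161464/22856) = -5894076449/19901 + ((40514 - 1*(-4704))*(1/1804) + 161464*(1/22856)) = -5894076449/19901 + ((40514 + 4704)*(1/1804) + 20183/2857) = -5894076449/19901 + (45218*(1/1804) + 20183/2857) = -5894076449/19901 + (22609/902 + 20183/2857) = -5894076449/19901 + 82798979/2577014 = -15187469743662207/51285155614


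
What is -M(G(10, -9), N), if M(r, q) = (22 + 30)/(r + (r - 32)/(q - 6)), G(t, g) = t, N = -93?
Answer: -117/23 ≈ -5.0870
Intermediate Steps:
M(r, q) = 52/(r + (-32 + r)/(-6 + q))
-M(G(10, -9), N) = -52*(6 - 1*(-93))/(32 + 5*10 - 1*(-93)*10) = -52*(6 + 93)/(32 + 50 + 930) = -52*99/1012 = -1*117/23 = -117/23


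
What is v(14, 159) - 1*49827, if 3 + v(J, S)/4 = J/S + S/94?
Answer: -372393653/7473 ≈ -49832.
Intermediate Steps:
v(J, S) = -12 + 2*S/47 + 4*J/S (v(J, S) = -12 + 4*(J/S + S/94) = -12 + 4*(S/94 + J/S) = -12 + (2*S/47 + 4*J/S) = -12 + 2*S/47 + 4*J/S)
v(14, 159) - 1*49827 = (-12 + (2/47)*159 + 4*14/159) - 1*49827 = (-12 + 318/47 + 4*14*(1/159)) - 49827 = (-12 + 318/47 + 56/159) - 49827 = -36482/7473 - 49827 = -372393653/7473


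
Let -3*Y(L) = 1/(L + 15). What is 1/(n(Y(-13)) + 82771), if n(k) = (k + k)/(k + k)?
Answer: 1/82772 ≈ 1.2081e-5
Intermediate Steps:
Y(L) = -1/(3*(15 + L)) (Y(L) = -1/(3*(L + 15)) = -1/(3*(15 + L)))
n(k) = 1 (n(k) = (2*k)/((2*k)) = (2*k)*(1/(2*k)) = 1)
1/(n(Y(-13)) + 82771) = 1/(1 + 82771) = 1/82772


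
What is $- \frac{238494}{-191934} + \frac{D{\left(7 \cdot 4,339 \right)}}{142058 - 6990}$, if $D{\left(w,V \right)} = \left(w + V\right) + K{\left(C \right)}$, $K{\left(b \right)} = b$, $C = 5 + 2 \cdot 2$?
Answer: $\frac{1345211449}{1080172563} \approx 1.2454$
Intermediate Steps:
$C = 9$ ($C = 5 + 4 = 9$)
$D{\left(w,V \right)} = 9 + V + w$ ($D{\left(w,V \right)} = \left(w + V\right) + 9 = \left(V + w\right) + 9 = 9 + V + w$)
$- \frac{238494}{-191934} + \frac{D{\left(7 \cdot 4,339 \right)}}{142058 - 6990} = - \frac{238494}{-191934} + \frac{9 + 339 + 7 \cdot 4}{142058 - 6990} = \left(-238494\right) \left(- \frac{1}{191934}\right) + \frac{9 + 339 + 28}{135068} = \frac{39749}{31989} + 376 \cdot \frac{1}{135068} = \frac{39749}{31989} + \frac{94}{33767} = \frac{1345211449}{1080172563}$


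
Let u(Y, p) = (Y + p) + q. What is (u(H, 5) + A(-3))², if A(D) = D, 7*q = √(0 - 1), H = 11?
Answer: (91 + I)²/49 ≈ 168.98 + 3.7143*I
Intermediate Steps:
q = I/7 (q = √(0 - 1)/7 = √(-1)/7 = I/7 ≈ 0.14286*I)
u(Y, p) = Y + p + I/7 (u(Y, p) = (Y + p) + I/7 = Y + p + I/7)
(u(H, 5) + A(-3))² = ((11 + 5 + I/7) - 3)² = ((16 + I/7) - 3)² = (13 + I/7)²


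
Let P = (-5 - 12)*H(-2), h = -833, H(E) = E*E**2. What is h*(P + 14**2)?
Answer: -276556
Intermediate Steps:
H(E) = E**3
P = 136 (P = (-5 - 12)*(-2)**3 = -17*(-8) = 136)
h*(P + 14**2) = -833*(136 + 14**2) = -833*(136 + 196) = -833*332 = -276556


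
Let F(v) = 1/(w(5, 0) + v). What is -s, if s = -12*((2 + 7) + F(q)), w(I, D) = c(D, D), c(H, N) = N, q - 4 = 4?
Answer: 219/2 ≈ 109.50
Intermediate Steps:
q = 8 (q = 4 + 4 = 8)
w(I, D) = D
F(v) = 1/v (F(v) = 1/(0 + v) = 1/v)
s = -219/2 (s = -12*((2 + 7) + 1/8) = -12*(9 + ⅛) = -12*73/8 = -219/2 ≈ -109.50)
-s = -1*(-219/2) = 219/2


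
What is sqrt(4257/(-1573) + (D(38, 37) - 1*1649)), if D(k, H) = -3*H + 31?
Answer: I*sqrt(35411662)/143 ≈ 41.614*I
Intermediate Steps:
D(k, H) = 31 - 3*H
sqrt(4257/(-1573) + (D(38, 37) - 1*1649)) = sqrt(4257/(-1573) + ((31 - 3*37) - 1*1649)) = sqrt(4257*(-1/1573) + ((31 - 111) - 1649)) = sqrt(-387/143 + (-80 - 1649)) = sqrt(-387/143 - 1729) = sqrt(-247634/143) = I*sqrt(35411662)/143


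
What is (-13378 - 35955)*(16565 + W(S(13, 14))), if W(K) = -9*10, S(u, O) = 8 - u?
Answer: -812761175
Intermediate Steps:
W(K) = -90
(-13378 - 35955)*(16565 + W(S(13, 14))) = (-13378 - 35955)*(16565 - 90) = -49333*16475 = -812761175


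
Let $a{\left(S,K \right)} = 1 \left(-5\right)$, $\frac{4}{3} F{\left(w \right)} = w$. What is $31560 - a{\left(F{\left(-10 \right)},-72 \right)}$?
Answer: $31565$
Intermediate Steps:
$F{\left(w \right)} = \frac{3 w}{4}$
$a{\left(S,K \right)} = -5$
$31560 - a{\left(F{\left(-10 \right)},-72 \right)} = 31560 - -5 = 31560 + 5 = 31565$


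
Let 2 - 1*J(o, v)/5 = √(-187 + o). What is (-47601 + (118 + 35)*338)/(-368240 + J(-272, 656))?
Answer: -302905998/27118668875 + 12339*I*√51/27118668875 ≈ -0.01117 + 3.2494e-6*I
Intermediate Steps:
J(o, v) = 10 - 5*√(-187 + o)
(-47601 + (118 + 35)*338)/(-368240 + J(-272, 656)) = (-47601 + (118 + 35)*338)/(-368240 + (10 - 5*√(-187 - 272))) = (-47601 + 153*338)/(-368240 + (10 - 15*I*√51)) = (-47601 + 51714)/(-368240 + (10 - 15*I*√51)) = 4113/(-368240 + (10 - 15*I*√51)) = 4113/(-368230 - 15*I*√51)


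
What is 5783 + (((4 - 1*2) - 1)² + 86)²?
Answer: 13352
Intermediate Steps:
5783 + (((4 - 1*2) - 1)² + 86)² = 5783 + (((4 - 2) - 1)² + 86)² = 5783 + ((2 - 1)² + 86)² = 5783 + (1² + 86)² = 5783 + (1 + 86)² = 5783 + 87² = 5783 + 7569 = 13352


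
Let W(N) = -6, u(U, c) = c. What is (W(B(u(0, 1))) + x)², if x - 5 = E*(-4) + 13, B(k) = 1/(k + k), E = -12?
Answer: 3600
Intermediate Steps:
B(k) = 1/(2*k)
x = 66 (x = 5 + (-12*(-4) + 13) = 5 + (48 + 13) = 5 + 61 = 66)
(W(B(u(0, 1))) + x)² = (-6 + 66)² = 60² = 3600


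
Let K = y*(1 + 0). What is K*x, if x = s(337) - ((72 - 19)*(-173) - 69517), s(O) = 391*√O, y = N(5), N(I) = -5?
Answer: -393430 - 1955*√337 ≈ -4.2932e+5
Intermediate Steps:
y = -5
x = 78686 + 391*√337 (x = 391*√337 - ((72 - 19)*(-173) - 69517) = 391*√337 - (53*(-173) - 69517) = 391*√337 - (-9169 - 69517) = 391*√337 - 1*(-78686) = 391*√337 + 78686 = 78686 + 391*√337 ≈ 85864.)
K = -5 (K = -5*(1 + 0) = -5*1 = -5)
K*x = -5*(78686 + 391*√337) = -393430 - 1955*√337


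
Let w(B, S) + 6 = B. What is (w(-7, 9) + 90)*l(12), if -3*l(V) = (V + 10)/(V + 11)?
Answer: -1694/69 ≈ -24.551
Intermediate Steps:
w(B, S) = -6 + B
l(V) = -(10 + V)/(3*(11 + V)) (l(V) = -(V + 10)/(3*(V + 11)) = -(10 + V)/(3*(11 + V)))
(w(-7, 9) + 90)*l(12) = ((-6 - 7) + 90)*((-10 - 1*12)/(3*(11 + 12))) = (-13 + 90)*((⅓)*(-10 - 12)/23) = 77*((⅓)*(1/23)*(-22)) = 77*(-22/69) = -1694/69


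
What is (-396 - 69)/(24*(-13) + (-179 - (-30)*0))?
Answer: 465/491 ≈ 0.94705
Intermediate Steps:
(-396 - 69)/(24*(-13) + (-179 - (-30)*0)) = -465/(-312 + (-179 - 1*0)) = -465/(-312 + (-179 + 0)) = -465/(-312 - 179) = -465/(-491) = -465*(-1/491) = 465/491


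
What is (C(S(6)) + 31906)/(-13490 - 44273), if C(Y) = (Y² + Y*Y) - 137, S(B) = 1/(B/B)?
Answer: -31771/57763 ≈ -0.55002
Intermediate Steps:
S(B) = 1 (S(B) = 1/1 = 1)
C(Y) = -137 + 2*Y² (C(Y) = (Y² + Y²) - 137 = 2*Y² - 137 = -137 + 2*Y²)
(C(S(6)) + 31906)/(-13490 - 44273) = ((-137 + 2*1²) + 31906)/(-13490 - 44273) = ((-137 + 2*1) + 31906)/(-57763) = ((-137 + 2) + 31906)*(-1/57763) = (-135 + 31906)*(-1/57763) = 31771*(-1/57763) = -31771/57763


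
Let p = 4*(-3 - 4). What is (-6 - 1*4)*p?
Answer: 280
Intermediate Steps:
p = -28 (p = 4*(-7) = -28)
(-6 - 1*4)*p = (-6 - 1*4)*(-28) = (-6 - 4)*(-28) = -10*(-28) = 280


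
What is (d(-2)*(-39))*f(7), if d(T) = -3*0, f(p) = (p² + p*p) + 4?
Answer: 0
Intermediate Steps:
f(p) = 4 + 2*p² (f(p) = (p² + p²) + 4 = 2*p² + 4 = 4 + 2*p²)
d(T) = 0
(d(-2)*(-39))*f(7) = (0*(-39))*(4 + 2*7²) = 0*(4 + 2*49) = 0*(4 + 98) = 0*102 = 0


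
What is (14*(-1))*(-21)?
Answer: 294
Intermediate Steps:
(14*(-1))*(-21) = -14*(-21) = 294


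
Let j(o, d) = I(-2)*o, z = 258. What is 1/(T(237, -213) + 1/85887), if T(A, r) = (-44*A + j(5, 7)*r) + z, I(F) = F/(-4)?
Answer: -171774/1838411233 ≈ -9.3436e-5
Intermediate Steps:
I(F) = -F/4 (I(F) = F*(-¼) = -F/4)
j(o, d) = o/2 (j(o, d) = (-¼*(-2))*o = o/2)
T(A, r) = 258 - 44*A + 5*r/2 (T(A, r) = (-44*A + ((½)*5)*r) + 258 = (-44*A + 5*r/2) + 258 = 258 - 44*A + 5*r/2)
1/(T(237, -213) + 1/85887) = 1/((258 - 44*237 + (5/2)*(-213)) + 1/85887) = 1/((258 - 10428 - 1065/2) + 1/85887) = 1/(-21405/2 + 1/85887) = 1/(-1838411233/171774) = -171774/1838411233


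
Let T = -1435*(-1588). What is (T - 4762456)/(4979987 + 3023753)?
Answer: -620919/2000935 ≈ -0.31031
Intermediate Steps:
T = 2278780
(T - 4762456)/(4979987 + 3023753) = (2278780 - 4762456)/(4979987 + 3023753) = -2483676/8003740 = -2483676*1/8003740 = -620919/2000935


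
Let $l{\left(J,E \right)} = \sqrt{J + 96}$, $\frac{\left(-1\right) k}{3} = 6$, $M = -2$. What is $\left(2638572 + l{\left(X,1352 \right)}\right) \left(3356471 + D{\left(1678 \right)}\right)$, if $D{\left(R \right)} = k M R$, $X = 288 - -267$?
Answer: $9015681256788 + 3416879 \sqrt{651} \approx 9.0158 \cdot 10^{12}$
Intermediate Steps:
$k = -18$ ($k = \left(-3\right) 6 = -18$)
$X = 555$ ($X = 288 + 267 = 555$)
$l{\left(J,E \right)} = \sqrt{96 + J}$
$D{\left(R \right)} = 36 R$ ($D{\left(R \right)} = \left(-18\right) \left(-2\right) R = 36 R$)
$\left(2638572 + l{\left(X,1352 \right)}\right) \left(3356471 + D{\left(1678 \right)}\right) = \left(2638572 + \sqrt{96 + 555}\right) \left(3356471 + 36 \cdot 1678\right) = \left(2638572 + \sqrt{651}\right) \left(3356471 + 60408\right) = \left(2638572 + \sqrt{651}\right) 3416879 = 9015681256788 + 3416879 \sqrt{651}$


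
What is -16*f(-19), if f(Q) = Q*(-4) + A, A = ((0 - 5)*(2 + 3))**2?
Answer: -11216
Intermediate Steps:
A = 625 (A = (-5*5)**2 = (-25)**2 = 625)
f(Q) = 625 - 4*Q (f(Q) = Q*(-4) + 625 = -4*Q + 625 = 625 - 4*Q)
-16*f(-19) = -16*(625 - 4*(-19)) = -16*(625 + 76) = -16*701 = -11216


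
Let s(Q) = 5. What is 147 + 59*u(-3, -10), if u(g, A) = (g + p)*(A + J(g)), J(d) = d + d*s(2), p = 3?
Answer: 147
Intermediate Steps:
J(d) = 6*d (J(d) = d + d*5 = d + 5*d = 6*d)
u(g, A) = (3 + g)*(A + 6*g) (u(g, A) = (g + 3)*(A + 6*g) = (3 + g)*(A + 6*g))
147 + 59*u(-3, -10) = 147 + 59*(3*(-10) + 6*(-3)² + 18*(-3) - 10*(-3)) = 147 + 59*(-30 + 6*9 - 54 + 30) = 147 + 59*(-30 + 54 - 54 + 30) = 147 + 59*0 = 147 + 0 = 147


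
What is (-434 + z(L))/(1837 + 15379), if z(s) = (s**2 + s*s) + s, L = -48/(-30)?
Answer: -5341/215200 ≈ -0.024819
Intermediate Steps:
L = 8/5 (L = -48*(-1/30) = 8/5 ≈ 1.6000)
z(s) = s + 2*s**2 (z(s) = (s**2 + s**2) + s = 2*s**2 + s = s + 2*s**2)
(-434 + z(L))/(1837 + 15379) = (-434 + 8*(1 + 2*(8/5))/5)/(1837 + 15379) = (-434 + 8*(1 + 16/5)/5)/17216 = (-434 + (8/5)*(21/5))*(1/17216) = (-434 + 168/25)*(1/17216) = -10682/25*1/17216 = -5341/215200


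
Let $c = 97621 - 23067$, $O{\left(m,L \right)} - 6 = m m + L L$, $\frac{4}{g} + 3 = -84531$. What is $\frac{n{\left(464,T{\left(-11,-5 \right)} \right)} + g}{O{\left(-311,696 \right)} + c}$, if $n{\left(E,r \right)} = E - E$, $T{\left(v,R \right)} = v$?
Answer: $- \frac{2}{27714345099} \approx -7.2165 \cdot 10^{-11}$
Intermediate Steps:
$g = - \frac{2}{42267}$ ($g = \frac{4}{-3 - 84531} = \frac{4}{-84534} = 4 \left(- \frac{1}{84534}\right) = - \frac{2}{42267} \approx -4.7318 \cdot 10^{-5}$)
$O{\left(m,L \right)} = 6 + L^{2} + m^{2}$ ($O{\left(m,L \right)} = 6 + \left(m m + L L\right) = 6 + \left(m^{2} + L^{2}\right) = 6 + \left(L^{2} + m^{2}\right) = 6 + L^{2} + m^{2}$)
$n{\left(E,r \right)} = 0$
$c = 74554$ ($c = 97621 - 23067 = 74554$)
$\frac{n{\left(464,T{\left(-11,-5 \right)} \right)} + g}{O{\left(-311,696 \right)} + c} = \frac{0 - \frac{2}{42267}}{\left(6 + 696^{2} + \left(-311\right)^{2}\right) + 74554} = - \frac{2}{42267 \left(\left(6 + 484416 + 96721\right) + 74554\right)} = - \frac{2}{42267 \left(581143 + 74554\right)} = - \frac{2}{42267 \cdot 655697} = \left(- \frac{2}{42267}\right) \frac{1}{655697} = - \frac{2}{27714345099}$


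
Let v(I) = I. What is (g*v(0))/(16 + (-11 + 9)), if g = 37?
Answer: 0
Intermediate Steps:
(g*v(0))/(16 + (-11 + 9)) = (37*0)/(16 + (-11 + 9)) = 0/(16 - 2) = 0/14 = 0*(1/14) = 0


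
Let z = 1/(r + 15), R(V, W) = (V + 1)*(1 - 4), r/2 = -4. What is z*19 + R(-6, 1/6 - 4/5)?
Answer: 124/7 ≈ 17.714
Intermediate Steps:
r = -8 (r = 2*(-4) = -8)
R(V, W) = -3 - 3*V (R(V, W) = (1 + V)*(-3) = -3 - 3*V)
z = ⅐ (z = 1/(-8 + 15) = 1/7 = ⅐ ≈ 0.14286)
z*19 + R(-6, 1/6 - 4/5) = (⅐)*19 + (-3 - 3*(-6)) = 19/7 + (-3 + 18) = 19/7 + 15 = 124/7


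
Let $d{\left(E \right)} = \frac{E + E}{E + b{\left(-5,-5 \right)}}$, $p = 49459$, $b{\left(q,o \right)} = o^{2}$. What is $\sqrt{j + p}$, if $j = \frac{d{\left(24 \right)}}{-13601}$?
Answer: $\frac{\sqrt{448314816085843}}{95207} \approx 222.39$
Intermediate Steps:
$d{\left(E \right)} = \frac{2 E}{25 + E}$ ($d{\left(E \right)} = \frac{E + E}{E + \left(-5\right)^{2}} = \frac{2 E}{E + 25} = \frac{2 E}{25 + E}$)
$j = - \frac{48}{666449}$ ($j = \frac{2 \cdot 24 \frac{1}{25 + 24}}{-13601} = 2 \cdot 24 \cdot \frac{1}{49} \left(- \frac{1}{13601}\right) = \frac{48}{49} \left(- \frac{1}{13601}\right) = - \frac{48}{666449} \approx -7.2023 \cdot 10^{-5}$)
$\sqrt{j + p} = \sqrt{- \frac{48}{666449} + 49459} = \sqrt{\frac{32961901043}{666449}} = \frac{\sqrt{448314816085843}}{95207}$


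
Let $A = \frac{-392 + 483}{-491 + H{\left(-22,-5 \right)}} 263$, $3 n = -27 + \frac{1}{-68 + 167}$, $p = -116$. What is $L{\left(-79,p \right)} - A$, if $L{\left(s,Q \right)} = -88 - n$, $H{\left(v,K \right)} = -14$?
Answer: $- \frac{4741219}{149985} \approx -31.611$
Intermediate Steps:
$n = - \frac{2672}{297}$ ($n = \frac{-27 + \frac{1}{-68 + 167}}{3} = \frac{-27 + \frac{1}{99}}{3} = \frac{1}{3} \left(- \frac{2672}{99}\right) = - \frac{2672}{297} \approx -8.9966$)
$L{\left(s,Q \right)} = - \frac{23464}{297}$ ($L{\left(s,Q \right)} = -88 - - \frac{2672}{297} = -88 + \frac{2672}{297} = - \frac{23464}{297}$)
$A = - \frac{23933}{505}$ ($A = \frac{-392 + 483}{-491 - 14} \cdot 263 = \frac{91}{-505} \cdot 263 = 91 \left(- \frac{1}{505}\right) 263 = \left(- \frac{91}{505}\right) 263 = - \frac{23933}{505} \approx -47.392$)
$L{\left(-79,p \right)} - A = - \frac{23464}{297} - - \frac{23933}{505} = - \frac{23464}{297} + \frac{23933}{505} = - \frac{4741219}{149985}$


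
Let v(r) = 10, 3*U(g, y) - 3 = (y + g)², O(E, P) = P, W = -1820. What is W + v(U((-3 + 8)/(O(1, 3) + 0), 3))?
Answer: -1810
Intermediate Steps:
U(g, y) = 1 + (g + y)²/3 (U(g, y) = 1 + (y + g)²/3 = 1 + (g + y)²/3)
W + v(U((-3 + 8)/(O(1, 3) + 0), 3)) = -1820 + 10 = -1810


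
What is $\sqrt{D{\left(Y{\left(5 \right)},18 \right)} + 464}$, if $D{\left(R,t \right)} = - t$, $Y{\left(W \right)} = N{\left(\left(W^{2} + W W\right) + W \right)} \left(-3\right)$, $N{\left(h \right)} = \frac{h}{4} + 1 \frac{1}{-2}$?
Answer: $\sqrt{446} \approx 21.119$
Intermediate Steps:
$N{\left(h \right)} = - \frac{1}{2} + \frac{h}{4}$ ($N{\left(h \right)} = h \frac{1}{4} + 1 \left(- \frac{1}{2}\right) = \frac{h}{4} - \frac{1}{2} = - \frac{1}{2} + \frac{h}{4}$)
$Y{\left(W \right)} = \frac{3}{2} - \frac{3 W^{2}}{2} - \frac{3 W}{4}$ ($Y{\left(W \right)} = \left(- \frac{1}{2} + \frac{\left(W^{2} + W W\right) + W}{4}\right) \left(-3\right) = \left(- \frac{1}{2} + \frac{\left(W^{2} + W^{2}\right) + W}{4}\right) \left(-3\right) = \left(- \frac{1}{2} + \frac{2 W^{2} + W}{4}\right) \left(-3\right) = \left(- \frac{1}{2} + \frac{W + 2 W^{2}}{4}\right) \left(-3\right) = \left(- \frac{1}{2} + \left(\frac{W^{2}}{2} + \frac{W}{4}\right)\right) \left(-3\right) = \left(- \frac{1}{2} + \frac{W^{2}}{2} + \frac{W}{4}\right) \left(-3\right) = \frac{3}{2} - \frac{3 W^{2}}{2} - \frac{3 W}{4}$)
$\sqrt{D{\left(Y{\left(5 \right)},18 \right)} + 464} = \sqrt{\left(-1\right) 18 + 464} = \sqrt{-18 + 464} = \sqrt{446}$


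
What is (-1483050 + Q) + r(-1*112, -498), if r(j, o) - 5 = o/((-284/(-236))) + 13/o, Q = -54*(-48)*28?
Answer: -49885996061/35358 ≈ -1.4109e+6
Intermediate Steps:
Q = 72576 (Q = 2592*28 = 72576)
r(j, o) = 5 + 13/o + 59*o/71 (r(j, o) = 5 + (o/((-284/(-236))) + 13/o) = 5 + (o/((-284*(-1/236))) + 13/o) = 5 + (o/(71/59) + 13/o) = 5 + (o*(59/71) + 13/o) = 5 + (59*o/71 + 13/o) = 5 + (13/o + 59*o/71) = 5 + 13/o + 59*o/71)
(-1483050 + Q) + r(-1*112, -498) = (-1483050 + 72576) + (5 + 13/(-498) + (59/71)*(-498)) = -1410474 + (5 + 13*(-1/498) - 29382/71) = -1410474 + (5 - 13/498 - 29382/71) = -1410474 - 14456369/35358 = -49885996061/35358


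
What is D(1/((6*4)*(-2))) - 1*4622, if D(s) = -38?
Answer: -4660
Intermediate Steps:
D(1/((6*4)*(-2))) - 1*4622 = -38 - 1*4622 = -38 - 4622 = -4660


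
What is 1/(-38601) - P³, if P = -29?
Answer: 941439788/38601 ≈ 24389.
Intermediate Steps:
1/(-38601) - P³ = 1/(-38601) - 1*(-29)³ = -1/38601 - 1*(-24389) = -1/38601 + 24389 = 941439788/38601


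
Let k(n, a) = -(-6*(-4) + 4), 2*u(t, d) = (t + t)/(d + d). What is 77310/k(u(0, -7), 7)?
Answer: -38655/14 ≈ -2761.1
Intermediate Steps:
u(t, d) = t/(2*d) (u(t, d) = ((t + t)/(d + d))/2 = ((2*t)/((2*d)))/2 = ((2*t)*(1/(2*d)))/2 = (t/d)/2 = t/(2*d))
k(n, a) = -28 (k(n, a) = -(24 + 4) = -1*28 = -28)
77310/k(u(0, -7), 7) = 77310/(-28) = 77310*(-1/28) = -38655/14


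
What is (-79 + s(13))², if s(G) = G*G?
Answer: 8100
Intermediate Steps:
s(G) = G²
(-79 + s(13))² = (-79 + 13²)² = (-79 + 169)² = 90² = 8100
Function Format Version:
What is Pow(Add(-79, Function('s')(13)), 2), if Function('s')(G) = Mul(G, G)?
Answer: 8100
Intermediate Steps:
Function('s')(G) = Pow(G, 2)
Pow(Add(-79, Function('s')(13)), 2) = Pow(Add(-79, Pow(13, 2)), 2) = Pow(Add(-79, 169), 2) = Pow(90, 2) = 8100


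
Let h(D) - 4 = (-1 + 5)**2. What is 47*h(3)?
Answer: 940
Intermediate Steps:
h(D) = 20 (h(D) = 4 + (-1 + 5)**2 = 4 + 4**2 = 4 + 16 = 20)
47*h(3) = 47*20 = 940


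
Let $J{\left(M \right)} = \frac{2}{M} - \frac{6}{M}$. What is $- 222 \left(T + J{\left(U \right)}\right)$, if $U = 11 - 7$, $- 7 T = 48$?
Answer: $\frac{12210}{7} \approx 1744.3$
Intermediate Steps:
$T = - \frac{48}{7}$ ($T = \left(- \frac{1}{7}\right) 48 = - \frac{48}{7} \approx -6.8571$)
$U = 4$
$J{\left(M \right)} = - \frac{4}{M}$
$- 222 \left(T + J{\left(U \right)}\right) = - 222 \left(- \frac{48}{7} - \frac{4}{4}\right) = - 222 \left(- \frac{48}{7} - 1\right) = \left(-222\right) \left(- \frac{55}{7}\right) = \frac{12210}{7}$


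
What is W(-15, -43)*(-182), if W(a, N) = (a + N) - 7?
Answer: 11830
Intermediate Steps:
W(a, N) = -7 + N + a (W(a, N) = (N + a) - 7 = -7 + N + a)
W(-15, -43)*(-182) = (-7 - 43 - 15)*(-182) = -65*(-182) = 11830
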